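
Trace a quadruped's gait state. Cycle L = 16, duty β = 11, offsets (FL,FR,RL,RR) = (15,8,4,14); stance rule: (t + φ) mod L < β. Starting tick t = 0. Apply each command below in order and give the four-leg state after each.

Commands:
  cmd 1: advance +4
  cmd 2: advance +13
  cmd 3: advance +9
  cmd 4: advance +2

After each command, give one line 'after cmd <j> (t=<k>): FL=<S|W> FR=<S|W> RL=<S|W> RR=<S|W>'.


start t=0: FL=W FR=S RL=S RR=W
cmd 1: advance +4 → t=4, phase=(3,12,8,2) → FL=S FR=W RL=S RR=S
cmd 2: advance +13 → t=17, phase=(0,9,5,15) → FL=S FR=S RL=S RR=W
cmd 3: advance +9 → t=26, phase=(9,2,14,8) → FL=S FR=S RL=W RR=S
cmd 4: advance +2 → t=28, phase=(11,4,0,10) → FL=W FR=S RL=S RR=S

after cmd 1 (t=4): FL=S FR=W RL=S RR=S
after cmd 2 (t=17): FL=S FR=S RL=S RR=W
after cmd 3 (t=26): FL=S FR=S RL=W RR=S
after cmd 4 (t=28): FL=W FR=S RL=S RR=S


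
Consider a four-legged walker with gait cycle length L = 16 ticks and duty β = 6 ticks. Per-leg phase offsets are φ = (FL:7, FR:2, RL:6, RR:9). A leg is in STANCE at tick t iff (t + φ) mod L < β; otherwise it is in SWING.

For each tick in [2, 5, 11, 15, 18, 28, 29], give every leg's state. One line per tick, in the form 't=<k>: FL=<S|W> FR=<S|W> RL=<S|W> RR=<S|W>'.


t=2: phase=(9,4,8,11) vs β=6 → FL=W FR=S RL=W RR=W
t=5: phase=(12,7,11,14) vs β=6 → FL=W FR=W RL=W RR=W
t=11: phase=(2,13,1,4) vs β=6 → FL=S FR=W RL=S RR=S
t=15: phase=(6,1,5,8) vs β=6 → FL=W FR=S RL=S RR=W
t=18: phase=(9,4,8,11) vs β=6 → FL=W FR=S RL=W RR=W
t=28: phase=(3,14,2,5) vs β=6 → FL=S FR=W RL=S RR=S
t=29: phase=(4,15,3,6) vs β=6 → FL=S FR=W RL=S RR=W

t=2: FL=W FR=S RL=W RR=W
t=5: FL=W FR=W RL=W RR=W
t=11: FL=S FR=W RL=S RR=S
t=15: FL=W FR=S RL=S RR=W
t=18: FL=W FR=S RL=W RR=W
t=28: FL=S FR=W RL=S RR=S
t=29: FL=S FR=W RL=S RR=W


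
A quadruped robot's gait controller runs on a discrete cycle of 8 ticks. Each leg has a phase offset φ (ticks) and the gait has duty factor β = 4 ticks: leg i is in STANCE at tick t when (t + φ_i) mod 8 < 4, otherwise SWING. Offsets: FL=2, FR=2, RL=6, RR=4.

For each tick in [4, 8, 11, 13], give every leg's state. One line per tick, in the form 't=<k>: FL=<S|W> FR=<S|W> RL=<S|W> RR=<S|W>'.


t=4: phase=(6,6,2,0) vs β=4 → FL=W FR=W RL=S RR=S
t=8: phase=(2,2,6,4) vs β=4 → FL=S FR=S RL=W RR=W
t=11: phase=(5,5,1,7) vs β=4 → FL=W FR=W RL=S RR=W
t=13: phase=(7,7,3,1) vs β=4 → FL=W FR=W RL=S RR=S

t=4: FL=W FR=W RL=S RR=S
t=8: FL=S FR=S RL=W RR=W
t=11: FL=W FR=W RL=S RR=W
t=13: FL=W FR=W RL=S RR=S


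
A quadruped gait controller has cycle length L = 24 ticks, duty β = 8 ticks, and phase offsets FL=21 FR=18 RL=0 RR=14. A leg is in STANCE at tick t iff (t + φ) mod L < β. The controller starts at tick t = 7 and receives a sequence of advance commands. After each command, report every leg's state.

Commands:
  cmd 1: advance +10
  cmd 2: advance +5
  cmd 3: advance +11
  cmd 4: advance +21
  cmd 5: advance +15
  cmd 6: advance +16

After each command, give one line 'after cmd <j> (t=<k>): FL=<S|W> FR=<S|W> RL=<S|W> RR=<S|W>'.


after cmd 1 (t=17): FL=W FR=W RL=W RR=S
after cmd 2 (t=22): FL=W FR=W RL=W RR=W
after cmd 3 (t=33): FL=S FR=S RL=W RR=W
after cmd 4 (t=54): FL=S FR=S RL=S RR=W
after cmd 5 (t=69): FL=W FR=W RL=W RR=W
after cmd 6 (t=85): FL=W FR=S RL=W RR=S

start t=7: FL=S FR=S RL=S RR=W
cmd 1: advance +10 → t=17, phase=(14,11,17,7) → FL=W FR=W RL=W RR=S
cmd 2: advance +5 → t=22, phase=(19,16,22,12) → FL=W FR=W RL=W RR=W
cmd 3: advance +11 → t=33, phase=(6,3,9,23) → FL=S FR=S RL=W RR=W
cmd 4: advance +21 → t=54, phase=(3,0,6,20) → FL=S FR=S RL=S RR=W
cmd 5: advance +15 → t=69, phase=(18,15,21,11) → FL=W FR=W RL=W RR=W
cmd 6: advance +16 → t=85, phase=(10,7,13,3) → FL=W FR=S RL=W RR=S


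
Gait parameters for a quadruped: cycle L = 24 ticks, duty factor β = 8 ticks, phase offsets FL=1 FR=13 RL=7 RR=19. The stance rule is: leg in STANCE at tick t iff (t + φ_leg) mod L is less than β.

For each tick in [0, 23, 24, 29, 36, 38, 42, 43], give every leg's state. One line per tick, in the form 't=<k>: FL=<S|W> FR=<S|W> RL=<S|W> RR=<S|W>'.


t=0: phase=(1,13,7,19) vs β=8 → FL=S FR=W RL=S RR=W
t=23: phase=(0,12,6,18) vs β=8 → FL=S FR=W RL=S RR=W
t=24: phase=(1,13,7,19) vs β=8 → FL=S FR=W RL=S RR=W
t=29: phase=(6,18,12,0) vs β=8 → FL=S FR=W RL=W RR=S
t=36: phase=(13,1,19,7) vs β=8 → FL=W FR=S RL=W RR=S
t=38: phase=(15,3,21,9) vs β=8 → FL=W FR=S RL=W RR=W
t=42: phase=(19,7,1,13) vs β=8 → FL=W FR=S RL=S RR=W
t=43: phase=(20,8,2,14) vs β=8 → FL=W FR=W RL=S RR=W

t=0: FL=S FR=W RL=S RR=W
t=23: FL=S FR=W RL=S RR=W
t=24: FL=S FR=W RL=S RR=W
t=29: FL=S FR=W RL=W RR=S
t=36: FL=W FR=S RL=W RR=S
t=38: FL=W FR=S RL=W RR=W
t=42: FL=W FR=S RL=S RR=W
t=43: FL=W FR=W RL=S RR=W


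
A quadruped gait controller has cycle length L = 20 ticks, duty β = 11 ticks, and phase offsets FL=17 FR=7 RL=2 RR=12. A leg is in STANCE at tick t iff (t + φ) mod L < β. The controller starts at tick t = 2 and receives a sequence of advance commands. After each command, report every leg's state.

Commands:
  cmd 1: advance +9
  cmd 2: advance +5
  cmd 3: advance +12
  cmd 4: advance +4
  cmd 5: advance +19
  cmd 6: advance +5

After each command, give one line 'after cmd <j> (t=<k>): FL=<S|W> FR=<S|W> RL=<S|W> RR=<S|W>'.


start t=2: FL=W FR=S RL=S RR=W
cmd 1: advance +9 → t=11, phase=(8,18,13,3) → FL=S FR=W RL=W RR=S
cmd 2: advance +5 → t=16, phase=(13,3,18,8) → FL=W FR=S RL=W RR=S
cmd 3: advance +12 → t=28, phase=(5,15,10,0) → FL=S FR=W RL=S RR=S
cmd 4: advance +4 → t=32, phase=(9,19,14,4) → FL=S FR=W RL=W RR=S
cmd 5: advance +19 → t=51, phase=(8,18,13,3) → FL=S FR=W RL=W RR=S
cmd 6: advance +5 → t=56, phase=(13,3,18,8) → FL=W FR=S RL=W RR=S

after cmd 1 (t=11): FL=S FR=W RL=W RR=S
after cmd 2 (t=16): FL=W FR=S RL=W RR=S
after cmd 3 (t=28): FL=S FR=W RL=S RR=S
after cmd 4 (t=32): FL=S FR=W RL=W RR=S
after cmd 5 (t=51): FL=S FR=W RL=W RR=S
after cmd 6 (t=56): FL=W FR=S RL=W RR=S


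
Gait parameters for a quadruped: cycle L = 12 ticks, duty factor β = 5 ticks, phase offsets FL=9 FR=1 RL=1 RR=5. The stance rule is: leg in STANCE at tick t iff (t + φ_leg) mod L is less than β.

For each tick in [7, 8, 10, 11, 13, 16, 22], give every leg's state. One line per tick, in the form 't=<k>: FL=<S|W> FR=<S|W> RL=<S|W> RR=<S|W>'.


t=7: FL=S FR=W RL=W RR=S
t=8: FL=W FR=W RL=W RR=S
t=10: FL=W FR=W RL=W RR=S
t=11: FL=W FR=S RL=S RR=S
t=13: FL=W FR=S RL=S RR=W
t=16: FL=S FR=W RL=W RR=W
t=22: FL=W FR=W RL=W RR=S

t=7: phase=(4,8,8,0) vs β=5 → FL=S FR=W RL=W RR=S
t=8: phase=(5,9,9,1) vs β=5 → FL=W FR=W RL=W RR=S
t=10: phase=(7,11,11,3) vs β=5 → FL=W FR=W RL=W RR=S
t=11: phase=(8,0,0,4) vs β=5 → FL=W FR=S RL=S RR=S
t=13: phase=(10,2,2,6) vs β=5 → FL=W FR=S RL=S RR=W
t=16: phase=(1,5,5,9) vs β=5 → FL=S FR=W RL=W RR=W
t=22: phase=(7,11,11,3) vs β=5 → FL=W FR=W RL=W RR=S


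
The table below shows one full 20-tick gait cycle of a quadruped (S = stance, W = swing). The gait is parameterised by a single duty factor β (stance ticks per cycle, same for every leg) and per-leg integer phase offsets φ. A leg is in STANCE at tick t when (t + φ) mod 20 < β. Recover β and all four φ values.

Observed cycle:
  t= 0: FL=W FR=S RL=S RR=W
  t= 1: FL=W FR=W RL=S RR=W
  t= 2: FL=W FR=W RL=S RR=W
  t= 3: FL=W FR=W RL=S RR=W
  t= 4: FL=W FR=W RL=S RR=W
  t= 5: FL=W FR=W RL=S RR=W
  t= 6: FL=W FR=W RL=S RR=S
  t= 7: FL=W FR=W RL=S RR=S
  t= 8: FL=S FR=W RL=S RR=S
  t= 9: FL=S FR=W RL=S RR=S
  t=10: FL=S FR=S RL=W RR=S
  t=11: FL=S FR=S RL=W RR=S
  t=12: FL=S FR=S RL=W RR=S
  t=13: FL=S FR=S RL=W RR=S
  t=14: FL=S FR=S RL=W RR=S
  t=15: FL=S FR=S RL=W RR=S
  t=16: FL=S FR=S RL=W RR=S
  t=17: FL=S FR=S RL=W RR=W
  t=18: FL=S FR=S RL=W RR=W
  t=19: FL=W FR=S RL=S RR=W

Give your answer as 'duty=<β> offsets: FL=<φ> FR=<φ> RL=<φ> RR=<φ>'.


duty=11 offsets: FL=12 FR=10 RL=1 RR=14

duty β = stance ticks per leg = 11
FL: stance ticks = 11; W→S at t=8 → φ=12
FR: stance ticks = 11; W→S at t=10 → φ=10
RL: stance ticks = 11; W→S at t=19 → φ=1
RR: stance ticks = 11; W→S at t=6 → φ=14


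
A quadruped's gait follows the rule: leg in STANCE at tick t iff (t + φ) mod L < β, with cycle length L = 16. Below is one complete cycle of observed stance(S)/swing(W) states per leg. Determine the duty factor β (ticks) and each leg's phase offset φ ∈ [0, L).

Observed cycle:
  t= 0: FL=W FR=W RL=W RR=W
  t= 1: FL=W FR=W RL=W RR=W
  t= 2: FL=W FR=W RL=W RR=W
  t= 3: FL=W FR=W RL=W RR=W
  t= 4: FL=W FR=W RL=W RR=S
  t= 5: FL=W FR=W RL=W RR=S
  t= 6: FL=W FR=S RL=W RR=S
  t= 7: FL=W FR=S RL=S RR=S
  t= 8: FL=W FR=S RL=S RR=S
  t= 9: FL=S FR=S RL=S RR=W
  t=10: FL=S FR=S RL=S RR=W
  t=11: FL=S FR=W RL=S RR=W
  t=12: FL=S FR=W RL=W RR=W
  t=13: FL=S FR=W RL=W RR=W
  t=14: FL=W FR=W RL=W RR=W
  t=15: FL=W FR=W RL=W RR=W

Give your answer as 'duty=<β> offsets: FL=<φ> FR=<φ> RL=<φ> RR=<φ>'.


duty=5 offsets: FL=7 FR=10 RL=9 RR=12

duty β = stance ticks per leg = 5
FL: stance ticks = 5; W→S at t=9 → φ=7
FR: stance ticks = 5; W→S at t=6 → φ=10
RL: stance ticks = 5; W→S at t=7 → φ=9
RR: stance ticks = 5; W→S at t=4 → φ=12


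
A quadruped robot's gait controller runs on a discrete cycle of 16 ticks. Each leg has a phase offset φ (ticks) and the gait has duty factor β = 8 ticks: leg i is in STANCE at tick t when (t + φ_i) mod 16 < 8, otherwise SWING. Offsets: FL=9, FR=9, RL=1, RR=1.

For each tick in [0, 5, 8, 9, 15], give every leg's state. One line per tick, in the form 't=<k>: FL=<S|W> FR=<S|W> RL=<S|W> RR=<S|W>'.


t=0: FL=W FR=W RL=S RR=S
t=5: FL=W FR=W RL=S RR=S
t=8: FL=S FR=S RL=W RR=W
t=9: FL=S FR=S RL=W RR=W
t=15: FL=W FR=W RL=S RR=S

t=0: phase=(9,9,1,1) vs β=8 → FL=W FR=W RL=S RR=S
t=5: phase=(14,14,6,6) vs β=8 → FL=W FR=W RL=S RR=S
t=8: phase=(1,1,9,9) vs β=8 → FL=S FR=S RL=W RR=W
t=9: phase=(2,2,10,10) vs β=8 → FL=S FR=S RL=W RR=W
t=15: phase=(8,8,0,0) vs β=8 → FL=W FR=W RL=S RR=S


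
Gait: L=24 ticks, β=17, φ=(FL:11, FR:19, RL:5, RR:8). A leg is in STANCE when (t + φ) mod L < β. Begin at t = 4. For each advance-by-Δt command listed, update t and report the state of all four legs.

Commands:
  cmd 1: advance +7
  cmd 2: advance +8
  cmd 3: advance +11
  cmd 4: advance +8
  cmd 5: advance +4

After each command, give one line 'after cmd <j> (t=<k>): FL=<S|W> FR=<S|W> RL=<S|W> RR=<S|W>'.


after cmd 1 (t=11): FL=W FR=S RL=S RR=W
after cmd 2 (t=19): FL=S FR=S RL=S RR=S
after cmd 3 (t=30): FL=W FR=S RL=S RR=S
after cmd 4 (t=38): FL=S FR=S RL=W RR=W
after cmd 5 (t=42): FL=S FR=S RL=W RR=S

start t=4: FL=S FR=W RL=S RR=S
cmd 1: advance +7 → t=11, phase=(22,6,16,19) → FL=W FR=S RL=S RR=W
cmd 2: advance +8 → t=19, phase=(6,14,0,3) → FL=S FR=S RL=S RR=S
cmd 3: advance +11 → t=30, phase=(17,1,11,14) → FL=W FR=S RL=S RR=S
cmd 4: advance +8 → t=38, phase=(1,9,19,22) → FL=S FR=S RL=W RR=W
cmd 5: advance +4 → t=42, phase=(5,13,23,2) → FL=S FR=S RL=W RR=S


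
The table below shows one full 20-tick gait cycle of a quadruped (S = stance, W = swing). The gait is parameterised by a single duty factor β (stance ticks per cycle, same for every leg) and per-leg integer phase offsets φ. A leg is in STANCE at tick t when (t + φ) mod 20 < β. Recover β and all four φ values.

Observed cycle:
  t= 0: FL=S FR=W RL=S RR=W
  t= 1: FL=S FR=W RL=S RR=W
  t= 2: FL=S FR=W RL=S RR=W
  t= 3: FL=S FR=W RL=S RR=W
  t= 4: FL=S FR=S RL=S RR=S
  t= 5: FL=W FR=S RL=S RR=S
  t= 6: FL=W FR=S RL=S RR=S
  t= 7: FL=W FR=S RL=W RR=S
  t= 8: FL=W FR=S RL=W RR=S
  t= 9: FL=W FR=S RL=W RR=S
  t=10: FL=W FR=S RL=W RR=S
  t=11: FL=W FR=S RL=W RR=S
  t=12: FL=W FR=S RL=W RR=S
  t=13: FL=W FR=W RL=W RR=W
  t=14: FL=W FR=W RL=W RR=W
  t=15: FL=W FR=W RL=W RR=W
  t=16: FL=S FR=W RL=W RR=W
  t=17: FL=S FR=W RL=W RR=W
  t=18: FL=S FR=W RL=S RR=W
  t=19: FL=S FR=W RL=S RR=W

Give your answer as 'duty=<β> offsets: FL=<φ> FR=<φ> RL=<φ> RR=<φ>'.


duty β = stance ticks per leg = 9
FL: stance ticks = 9; W→S at t=16 → φ=4
FR: stance ticks = 9; W→S at t=4 → φ=16
RL: stance ticks = 9; W→S at t=18 → φ=2
RR: stance ticks = 9; W→S at t=4 → φ=16

duty=9 offsets: FL=4 FR=16 RL=2 RR=16


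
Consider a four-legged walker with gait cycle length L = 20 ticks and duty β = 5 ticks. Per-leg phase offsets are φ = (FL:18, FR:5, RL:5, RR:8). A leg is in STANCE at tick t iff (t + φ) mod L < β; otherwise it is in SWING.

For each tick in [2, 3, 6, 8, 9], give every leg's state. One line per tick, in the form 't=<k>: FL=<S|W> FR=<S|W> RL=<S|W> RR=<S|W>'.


t=2: FL=S FR=W RL=W RR=W
t=3: FL=S FR=W RL=W RR=W
t=6: FL=S FR=W RL=W RR=W
t=8: FL=W FR=W RL=W RR=W
t=9: FL=W FR=W RL=W RR=W

t=2: phase=(0,7,7,10) vs β=5 → FL=S FR=W RL=W RR=W
t=3: phase=(1,8,8,11) vs β=5 → FL=S FR=W RL=W RR=W
t=6: phase=(4,11,11,14) vs β=5 → FL=S FR=W RL=W RR=W
t=8: phase=(6,13,13,16) vs β=5 → FL=W FR=W RL=W RR=W
t=9: phase=(7,14,14,17) vs β=5 → FL=W FR=W RL=W RR=W


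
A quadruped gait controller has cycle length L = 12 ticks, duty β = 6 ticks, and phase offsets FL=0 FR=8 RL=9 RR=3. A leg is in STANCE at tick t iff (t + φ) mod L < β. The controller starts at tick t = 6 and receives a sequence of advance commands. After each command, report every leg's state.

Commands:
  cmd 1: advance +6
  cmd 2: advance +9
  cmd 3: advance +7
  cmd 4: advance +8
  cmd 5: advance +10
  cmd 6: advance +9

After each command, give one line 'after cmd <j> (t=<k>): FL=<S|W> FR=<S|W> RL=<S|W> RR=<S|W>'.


start t=6: FL=W FR=S RL=S RR=W
cmd 1: advance +6 → t=12, phase=(0,8,9,3) → FL=S FR=W RL=W RR=S
cmd 2: advance +9 → t=21, phase=(9,5,6,0) → FL=W FR=S RL=W RR=S
cmd 3: advance +7 → t=28, phase=(4,0,1,7) → FL=S FR=S RL=S RR=W
cmd 4: advance +8 → t=36, phase=(0,8,9,3) → FL=S FR=W RL=W RR=S
cmd 5: advance +10 → t=46, phase=(10,6,7,1) → FL=W FR=W RL=W RR=S
cmd 6: advance +9 → t=55, phase=(7,3,4,10) → FL=W FR=S RL=S RR=W

after cmd 1 (t=12): FL=S FR=W RL=W RR=S
after cmd 2 (t=21): FL=W FR=S RL=W RR=S
after cmd 3 (t=28): FL=S FR=S RL=S RR=W
after cmd 4 (t=36): FL=S FR=W RL=W RR=S
after cmd 5 (t=46): FL=W FR=W RL=W RR=S
after cmd 6 (t=55): FL=W FR=S RL=S RR=W


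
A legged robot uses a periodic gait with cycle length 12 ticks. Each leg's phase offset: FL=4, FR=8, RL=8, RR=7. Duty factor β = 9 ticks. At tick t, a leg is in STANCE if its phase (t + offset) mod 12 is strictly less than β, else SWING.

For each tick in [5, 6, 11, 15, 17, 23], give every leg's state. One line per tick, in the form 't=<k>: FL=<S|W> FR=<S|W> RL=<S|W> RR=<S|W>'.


t=5: FL=W FR=S RL=S RR=S
t=6: FL=W FR=S RL=S RR=S
t=11: FL=S FR=S RL=S RR=S
t=15: FL=S FR=W RL=W RR=W
t=17: FL=W FR=S RL=S RR=S
t=23: FL=S FR=S RL=S RR=S

t=5: phase=(9,1,1,0) vs β=9 → FL=W FR=S RL=S RR=S
t=6: phase=(10,2,2,1) vs β=9 → FL=W FR=S RL=S RR=S
t=11: phase=(3,7,7,6) vs β=9 → FL=S FR=S RL=S RR=S
t=15: phase=(7,11,11,10) vs β=9 → FL=S FR=W RL=W RR=W
t=17: phase=(9,1,1,0) vs β=9 → FL=W FR=S RL=S RR=S
t=23: phase=(3,7,7,6) vs β=9 → FL=S FR=S RL=S RR=S


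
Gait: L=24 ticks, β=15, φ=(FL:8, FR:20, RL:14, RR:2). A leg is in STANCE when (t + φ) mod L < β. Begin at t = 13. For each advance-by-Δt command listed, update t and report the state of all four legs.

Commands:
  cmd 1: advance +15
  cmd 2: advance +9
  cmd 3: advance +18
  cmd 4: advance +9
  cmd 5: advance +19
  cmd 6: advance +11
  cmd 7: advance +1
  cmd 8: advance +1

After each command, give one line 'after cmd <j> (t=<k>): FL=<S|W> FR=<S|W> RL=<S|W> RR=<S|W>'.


after cmd 1 (t=28): FL=S FR=S RL=W RR=S
after cmd 2 (t=37): FL=W FR=S RL=S RR=W
after cmd 3 (t=55): FL=W FR=S RL=W RR=S
after cmd 4 (t=64): FL=S FR=S RL=S RR=W
after cmd 5 (t=83): FL=W FR=S RL=S RR=S
after cmd 6 (t=94): FL=S FR=W RL=S RR=S
after cmd 7 (t=95): FL=S FR=W RL=S RR=S
after cmd 8 (t=96): FL=S FR=W RL=S RR=S

start t=13: FL=W FR=S RL=S RR=W
cmd 1: advance +15 → t=28, phase=(12,0,18,6) → FL=S FR=S RL=W RR=S
cmd 2: advance +9 → t=37, phase=(21,9,3,15) → FL=W FR=S RL=S RR=W
cmd 3: advance +18 → t=55, phase=(15,3,21,9) → FL=W FR=S RL=W RR=S
cmd 4: advance +9 → t=64, phase=(0,12,6,18) → FL=S FR=S RL=S RR=W
cmd 5: advance +19 → t=83, phase=(19,7,1,13) → FL=W FR=S RL=S RR=S
cmd 6: advance +11 → t=94, phase=(6,18,12,0) → FL=S FR=W RL=S RR=S
cmd 7: advance +1 → t=95, phase=(7,19,13,1) → FL=S FR=W RL=S RR=S
cmd 8: advance +1 → t=96, phase=(8,20,14,2) → FL=S FR=W RL=S RR=S


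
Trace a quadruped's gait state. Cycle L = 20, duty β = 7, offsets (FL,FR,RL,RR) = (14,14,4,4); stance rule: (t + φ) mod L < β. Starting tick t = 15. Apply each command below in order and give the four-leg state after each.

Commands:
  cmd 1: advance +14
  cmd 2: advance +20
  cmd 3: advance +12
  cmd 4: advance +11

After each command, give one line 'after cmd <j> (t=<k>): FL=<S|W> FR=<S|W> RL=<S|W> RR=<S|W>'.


start t=15: FL=W FR=W RL=W RR=W
cmd 1: advance +14 → t=29, phase=(3,3,13,13) → FL=S FR=S RL=W RR=W
cmd 2: advance +20 → t=49, phase=(3,3,13,13) → FL=S FR=S RL=W RR=W
cmd 3: advance +12 → t=61, phase=(15,15,5,5) → FL=W FR=W RL=S RR=S
cmd 4: advance +11 → t=72, phase=(6,6,16,16) → FL=S FR=S RL=W RR=W

after cmd 1 (t=29): FL=S FR=S RL=W RR=W
after cmd 2 (t=49): FL=S FR=S RL=W RR=W
after cmd 3 (t=61): FL=W FR=W RL=S RR=S
after cmd 4 (t=72): FL=S FR=S RL=W RR=W


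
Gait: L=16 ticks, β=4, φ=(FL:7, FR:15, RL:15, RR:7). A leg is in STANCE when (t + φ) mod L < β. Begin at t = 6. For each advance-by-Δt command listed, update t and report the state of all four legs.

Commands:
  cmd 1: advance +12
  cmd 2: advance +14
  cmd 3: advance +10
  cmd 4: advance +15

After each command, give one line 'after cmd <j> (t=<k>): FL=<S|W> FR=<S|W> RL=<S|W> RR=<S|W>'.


start t=6: FL=W FR=W RL=W RR=W
cmd 1: advance +12 → t=18, phase=(9,1,1,9) → FL=W FR=S RL=S RR=W
cmd 2: advance +14 → t=32, phase=(7,15,15,7) → FL=W FR=W RL=W RR=W
cmd 3: advance +10 → t=42, phase=(1,9,9,1) → FL=S FR=W RL=W RR=S
cmd 4: advance +15 → t=57, phase=(0,8,8,0) → FL=S FR=W RL=W RR=S

after cmd 1 (t=18): FL=W FR=S RL=S RR=W
after cmd 2 (t=32): FL=W FR=W RL=W RR=W
after cmd 3 (t=42): FL=S FR=W RL=W RR=S
after cmd 4 (t=57): FL=S FR=W RL=W RR=S


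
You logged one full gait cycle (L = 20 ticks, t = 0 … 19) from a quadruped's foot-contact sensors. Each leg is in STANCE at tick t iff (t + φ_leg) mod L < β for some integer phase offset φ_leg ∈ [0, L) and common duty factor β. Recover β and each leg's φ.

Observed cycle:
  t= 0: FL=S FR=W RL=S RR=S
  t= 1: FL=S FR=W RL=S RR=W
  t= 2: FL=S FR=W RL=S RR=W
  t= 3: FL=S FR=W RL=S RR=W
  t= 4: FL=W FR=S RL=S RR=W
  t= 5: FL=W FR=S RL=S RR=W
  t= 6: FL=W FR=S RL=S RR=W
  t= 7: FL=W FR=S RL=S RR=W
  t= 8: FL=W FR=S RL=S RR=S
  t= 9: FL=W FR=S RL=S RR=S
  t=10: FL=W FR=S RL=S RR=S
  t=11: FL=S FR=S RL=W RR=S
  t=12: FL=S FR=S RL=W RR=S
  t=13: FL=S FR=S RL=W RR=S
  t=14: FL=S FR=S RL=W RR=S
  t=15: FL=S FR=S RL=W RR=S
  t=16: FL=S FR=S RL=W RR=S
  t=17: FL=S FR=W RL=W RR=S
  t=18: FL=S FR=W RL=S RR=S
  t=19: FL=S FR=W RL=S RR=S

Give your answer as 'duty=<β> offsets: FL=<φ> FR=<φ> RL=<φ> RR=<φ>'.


duty=13 offsets: FL=9 FR=16 RL=2 RR=12

duty β = stance ticks per leg = 13
FL: stance ticks = 13; W→S at t=11 → φ=9
FR: stance ticks = 13; W→S at t=4 → φ=16
RL: stance ticks = 13; W→S at t=18 → φ=2
RR: stance ticks = 13; W→S at t=8 → φ=12


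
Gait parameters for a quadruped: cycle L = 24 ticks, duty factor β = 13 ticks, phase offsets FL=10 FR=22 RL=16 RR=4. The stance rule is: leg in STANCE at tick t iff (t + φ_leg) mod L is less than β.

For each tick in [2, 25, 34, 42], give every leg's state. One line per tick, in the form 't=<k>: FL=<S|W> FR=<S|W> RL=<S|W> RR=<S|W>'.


t=2: phase=(12,0,18,6) vs β=13 → FL=S FR=S RL=W RR=S
t=25: phase=(11,23,17,5) vs β=13 → FL=S FR=W RL=W RR=S
t=34: phase=(20,8,2,14) vs β=13 → FL=W FR=S RL=S RR=W
t=42: phase=(4,16,10,22) vs β=13 → FL=S FR=W RL=S RR=W

t=2: FL=S FR=S RL=W RR=S
t=25: FL=S FR=W RL=W RR=S
t=34: FL=W FR=S RL=S RR=W
t=42: FL=S FR=W RL=S RR=W


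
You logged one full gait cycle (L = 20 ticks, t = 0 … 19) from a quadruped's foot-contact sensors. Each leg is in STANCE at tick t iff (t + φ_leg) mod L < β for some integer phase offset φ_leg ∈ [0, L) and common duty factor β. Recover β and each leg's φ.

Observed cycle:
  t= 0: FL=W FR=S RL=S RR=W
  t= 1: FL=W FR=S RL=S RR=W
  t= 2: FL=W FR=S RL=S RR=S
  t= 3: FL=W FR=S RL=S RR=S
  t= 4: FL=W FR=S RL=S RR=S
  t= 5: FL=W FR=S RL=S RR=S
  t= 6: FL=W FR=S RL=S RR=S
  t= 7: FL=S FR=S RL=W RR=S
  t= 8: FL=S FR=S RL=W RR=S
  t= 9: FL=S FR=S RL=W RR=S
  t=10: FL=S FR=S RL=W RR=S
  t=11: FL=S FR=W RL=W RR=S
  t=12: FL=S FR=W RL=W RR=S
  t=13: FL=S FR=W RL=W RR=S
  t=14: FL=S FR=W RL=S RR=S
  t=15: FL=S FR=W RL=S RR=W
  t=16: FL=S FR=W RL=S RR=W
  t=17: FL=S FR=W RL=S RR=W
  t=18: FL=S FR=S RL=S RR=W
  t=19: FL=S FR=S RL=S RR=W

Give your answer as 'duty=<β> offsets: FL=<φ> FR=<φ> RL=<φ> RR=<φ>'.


duty β = stance ticks per leg = 13
FL: stance ticks = 13; W→S at t=7 → φ=13
FR: stance ticks = 13; W→S at t=18 → φ=2
RL: stance ticks = 13; W→S at t=14 → φ=6
RR: stance ticks = 13; W→S at t=2 → φ=18

duty=13 offsets: FL=13 FR=2 RL=6 RR=18


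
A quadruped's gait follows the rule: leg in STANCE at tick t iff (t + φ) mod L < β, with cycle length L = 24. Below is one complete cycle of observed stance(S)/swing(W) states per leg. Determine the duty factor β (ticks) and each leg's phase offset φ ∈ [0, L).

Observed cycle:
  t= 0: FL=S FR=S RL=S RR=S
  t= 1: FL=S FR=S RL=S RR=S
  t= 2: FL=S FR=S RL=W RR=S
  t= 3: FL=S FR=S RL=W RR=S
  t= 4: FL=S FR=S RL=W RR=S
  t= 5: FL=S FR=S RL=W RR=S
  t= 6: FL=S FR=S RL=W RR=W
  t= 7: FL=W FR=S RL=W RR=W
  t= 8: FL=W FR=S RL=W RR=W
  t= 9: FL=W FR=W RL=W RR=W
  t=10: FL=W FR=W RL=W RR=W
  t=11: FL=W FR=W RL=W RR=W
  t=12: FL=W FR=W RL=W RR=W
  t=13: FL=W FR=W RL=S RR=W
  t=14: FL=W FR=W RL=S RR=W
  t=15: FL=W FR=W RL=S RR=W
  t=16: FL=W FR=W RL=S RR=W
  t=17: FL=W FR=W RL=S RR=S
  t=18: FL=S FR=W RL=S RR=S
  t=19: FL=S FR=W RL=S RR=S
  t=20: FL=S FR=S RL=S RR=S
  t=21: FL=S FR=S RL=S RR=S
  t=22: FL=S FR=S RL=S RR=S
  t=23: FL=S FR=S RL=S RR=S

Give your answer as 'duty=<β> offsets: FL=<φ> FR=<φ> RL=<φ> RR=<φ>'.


duty β = stance ticks per leg = 13
FL: stance ticks = 13; W→S at t=18 → φ=6
FR: stance ticks = 13; W→S at t=20 → φ=4
RL: stance ticks = 13; W→S at t=13 → φ=11
RR: stance ticks = 13; W→S at t=17 → φ=7

duty=13 offsets: FL=6 FR=4 RL=11 RR=7


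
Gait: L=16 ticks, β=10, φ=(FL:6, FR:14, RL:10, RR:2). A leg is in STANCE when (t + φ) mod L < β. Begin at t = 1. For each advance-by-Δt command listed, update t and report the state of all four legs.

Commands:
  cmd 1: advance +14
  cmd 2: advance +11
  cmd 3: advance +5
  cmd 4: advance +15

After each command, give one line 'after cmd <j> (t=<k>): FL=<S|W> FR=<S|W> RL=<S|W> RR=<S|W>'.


after cmd 1 (t=15): FL=S FR=W RL=S RR=S
after cmd 2 (t=26): FL=S FR=S RL=S RR=W
after cmd 3 (t=31): FL=S FR=W RL=S RR=S
after cmd 4 (t=46): FL=S FR=W RL=S RR=S

start t=1: FL=S FR=W RL=W RR=S
cmd 1: advance +14 → t=15, phase=(5,13,9,1) → FL=S FR=W RL=S RR=S
cmd 2: advance +11 → t=26, phase=(0,8,4,12) → FL=S FR=S RL=S RR=W
cmd 3: advance +5 → t=31, phase=(5,13,9,1) → FL=S FR=W RL=S RR=S
cmd 4: advance +15 → t=46, phase=(4,12,8,0) → FL=S FR=W RL=S RR=S


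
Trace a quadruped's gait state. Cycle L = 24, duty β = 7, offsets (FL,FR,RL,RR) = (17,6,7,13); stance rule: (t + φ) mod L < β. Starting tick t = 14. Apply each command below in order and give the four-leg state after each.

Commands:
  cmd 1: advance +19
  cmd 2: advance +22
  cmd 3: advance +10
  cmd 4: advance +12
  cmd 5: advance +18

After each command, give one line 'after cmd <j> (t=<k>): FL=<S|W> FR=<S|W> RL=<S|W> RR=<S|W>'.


start t=14: FL=W FR=W RL=W RR=S
cmd 1: advance +19 → t=33, phase=(2,15,16,22) → FL=S FR=W RL=W RR=W
cmd 2: advance +22 → t=55, phase=(0,13,14,20) → FL=S FR=W RL=W RR=W
cmd 3: advance +10 → t=65, phase=(10,23,0,6) → FL=W FR=W RL=S RR=S
cmd 4: advance +12 → t=77, phase=(22,11,12,18) → FL=W FR=W RL=W RR=W
cmd 5: advance +18 → t=95, phase=(16,5,6,12) → FL=W FR=S RL=S RR=W

after cmd 1 (t=33): FL=S FR=W RL=W RR=W
after cmd 2 (t=55): FL=S FR=W RL=W RR=W
after cmd 3 (t=65): FL=W FR=W RL=S RR=S
after cmd 4 (t=77): FL=W FR=W RL=W RR=W
after cmd 5 (t=95): FL=W FR=S RL=S RR=W


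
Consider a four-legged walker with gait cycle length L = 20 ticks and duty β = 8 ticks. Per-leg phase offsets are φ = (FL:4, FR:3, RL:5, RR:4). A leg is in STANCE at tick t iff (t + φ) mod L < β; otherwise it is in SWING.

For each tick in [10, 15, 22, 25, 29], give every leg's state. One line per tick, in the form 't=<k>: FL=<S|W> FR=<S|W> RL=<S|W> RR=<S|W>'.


t=10: phase=(14,13,15,14) vs β=8 → FL=W FR=W RL=W RR=W
t=15: phase=(19,18,0,19) vs β=8 → FL=W FR=W RL=S RR=W
t=22: phase=(6,5,7,6) vs β=8 → FL=S FR=S RL=S RR=S
t=25: phase=(9,8,10,9) vs β=8 → FL=W FR=W RL=W RR=W
t=29: phase=(13,12,14,13) vs β=8 → FL=W FR=W RL=W RR=W

t=10: FL=W FR=W RL=W RR=W
t=15: FL=W FR=W RL=S RR=W
t=22: FL=S FR=S RL=S RR=S
t=25: FL=W FR=W RL=W RR=W
t=29: FL=W FR=W RL=W RR=W


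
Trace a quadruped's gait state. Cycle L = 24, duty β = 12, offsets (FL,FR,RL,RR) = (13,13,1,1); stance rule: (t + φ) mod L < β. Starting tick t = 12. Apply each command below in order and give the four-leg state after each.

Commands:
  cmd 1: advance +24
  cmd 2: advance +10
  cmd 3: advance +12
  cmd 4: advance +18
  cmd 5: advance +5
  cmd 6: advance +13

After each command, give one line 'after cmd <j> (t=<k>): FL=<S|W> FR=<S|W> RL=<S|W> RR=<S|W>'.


after cmd 1 (t=36): FL=S FR=S RL=W RR=W
after cmd 2 (t=46): FL=S FR=S RL=W RR=W
after cmd 3 (t=58): FL=W FR=W RL=S RR=S
after cmd 4 (t=76): FL=W FR=W RL=S RR=S
after cmd 5 (t=81): FL=W FR=W RL=S RR=S
after cmd 6 (t=94): FL=S FR=S RL=W RR=W

start t=12: FL=S FR=S RL=W RR=W
cmd 1: advance +24 → t=36, phase=(1,1,13,13) → FL=S FR=S RL=W RR=W
cmd 2: advance +10 → t=46, phase=(11,11,23,23) → FL=S FR=S RL=W RR=W
cmd 3: advance +12 → t=58, phase=(23,23,11,11) → FL=W FR=W RL=S RR=S
cmd 4: advance +18 → t=76, phase=(17,17,5,5) → FL=W FR=W RL=S RR=S
cmd 5: advance +5 → t=81, phase=(22,22,10,10) → FL=W FR=W RL=S RR=S
cmd 6: advance +13 → t=94, phase=(11,11,23,23) → FL=S FR=S RL=W RR=W


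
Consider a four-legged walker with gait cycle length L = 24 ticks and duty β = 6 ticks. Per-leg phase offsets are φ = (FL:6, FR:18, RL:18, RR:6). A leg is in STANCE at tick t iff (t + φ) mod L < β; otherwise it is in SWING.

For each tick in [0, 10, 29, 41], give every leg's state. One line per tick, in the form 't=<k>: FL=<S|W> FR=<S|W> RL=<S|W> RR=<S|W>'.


t=0: phase=(6,18,18,6) vs β=6 → FL=W FR=W RL=W RR=W
t=10: phase=(16,4,4,16) vs β=6 → FL=W FR=S RL=S RR=W
t=29: phase=(11,23,23,11) vs β=6 → FL=W FR=W RL=W RR=W
t=41: phase=(23,11,11,23) vs β=6 → FL=W FR=W RL=W RR=W

t=0: FL=W FR=W RL=W RR=W
t=10: FL=W FR=S RL=S RR=W
t=29: FL=W FR=W RL=W RR=W
t=41: FL=W FR=W RL=W RR=W


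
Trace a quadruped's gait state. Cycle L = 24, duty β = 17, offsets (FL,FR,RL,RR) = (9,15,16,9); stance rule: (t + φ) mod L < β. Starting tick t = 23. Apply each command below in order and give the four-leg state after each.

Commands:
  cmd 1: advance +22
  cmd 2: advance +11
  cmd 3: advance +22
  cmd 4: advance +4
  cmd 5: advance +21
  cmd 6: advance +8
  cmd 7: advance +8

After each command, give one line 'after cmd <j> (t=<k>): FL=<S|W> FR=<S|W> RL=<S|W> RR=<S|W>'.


after cmd 1 (t=45): FL=S FR=S RL=S RR=S
after cmd 2 (t=56): FL=W FR=W RL=S RR=W
after cmd 3 (t=78): FL=S FR=W RL=W RR=S
after cmd 4 (t=82): FL=W FR=S RL=S RR=W
after cmd 5 (t=103): FL=S FR=W RL=W RR=S
after cmd 6 (t=111): FL=S FR=S RL=S RR=S
after cmd 7 (t=119): FL=S FR=S RL=S RR=S

start t=23: FL=S FR=S RL=S RR=S
cmd 1: advance +22 → t=45, phase=(6,12,13,6) → FL=S FR=S RL=S RR=S
cmd 2: advance +11 → t=56, phase=(17,23,0,17) → FL=W FR=W RL=S RR=W
cmd 3: advance +22 → t=78, phase=(15,21,22,15) → FL=S FR=W RL=W RR=S
cmd 4: advance +4 → t=82, phase=(19,1,2,19) → FL=W FR=S RL=S RR=W
cmd 5: advance +21 → t=103, phase=(16,22,23,16) → FL=S FR=W RL=W RR=S
cmd 6: advance +8 → t=111, phase=(0,6,7,0) → FL=S FR=S RL=S RR=S
cmd 7: advance +8 → t=119, phase=(8,14,15,8) → FL=S FR=S RL=S RR=S


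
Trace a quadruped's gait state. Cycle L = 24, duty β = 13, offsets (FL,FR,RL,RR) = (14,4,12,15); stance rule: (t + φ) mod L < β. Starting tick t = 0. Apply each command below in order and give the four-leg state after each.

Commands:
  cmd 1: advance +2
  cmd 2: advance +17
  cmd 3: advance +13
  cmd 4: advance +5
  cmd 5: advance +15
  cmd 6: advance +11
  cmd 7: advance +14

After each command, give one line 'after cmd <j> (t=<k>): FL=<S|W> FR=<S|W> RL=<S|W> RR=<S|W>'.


after cmd 1 (t=2): FL=W FR=S RL=W RR=W
after cmd 2 (t=19): FL=S FR=W RL=S RR=S
after cmd 3 (t=32): FL=W FR=S RL=W RR=W
after cmd 4 (t=37): FL=S FR=W RL=S RR=S
after cmd 5 (t=52): FL=W FR=S RL=W RR=W
after cmd 6 (t=63): FL=S FR=W RL=S RR=S
after cmd 7 (t=77): FL=W FR=S RL=W RR=W

start t=0: FL=W FR=S RL=S RR=W
cmd 1: advance +2 → t=2, phase=(16,6,14,17) → FL=W FR=S RL=W RR=W
cmd 2: advance +17 → t=19, phase=(9,23,7,10) → FL=S FR=W RL=S RR=S
cmd 3: advance +13 → t=32, phase=(22,12,20,23) → FL=W FR=S RL=W RR=W
cmd 4: advance +5 → t=37, phase=(3,17,1,4) → FL=S FR=W RL=S RR=S
cmd 5: advance +15 → t=52, phase=(18,8,16,19) → FL=W FR=S RL=W RR=W
cmd 6: advance +11 → t=63, phase=(5,19,3,6) → FL=S FR=W RL=S RR=S
cmd 7: advance +14 → t=77, phase=(19,9,17,20) → FL=W FR=S RL=W RR=W


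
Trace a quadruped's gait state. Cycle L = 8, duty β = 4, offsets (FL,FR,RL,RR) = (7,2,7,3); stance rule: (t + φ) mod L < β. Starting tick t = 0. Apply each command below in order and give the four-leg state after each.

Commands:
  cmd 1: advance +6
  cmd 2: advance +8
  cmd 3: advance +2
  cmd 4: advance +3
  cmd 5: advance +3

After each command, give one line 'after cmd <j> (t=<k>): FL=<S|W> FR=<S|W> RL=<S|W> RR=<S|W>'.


after cmd 1 (t=6): FL=W FR=S RL=W RR=S
after cmd 2 (t=14): FL=W FR=S RL=W RR=S
after cmd 3 (t=16): FL=W FR=S RL=W RR=S
after cmd 4 (t=19): FL=S FR=W RL=S RR=W
after cmd 5 (t=22): FL=W FR=S RL=W RR=S

start t=0: FL=W FR=S RL=W RR=S
cmd 1: advance +6 → t=6, phase=(5,0,5,1) → FL=W FR=S RL=W RR=S
cmd 2: advance +8 → t=14, phase=(5,0,5,1) → FL=W FR=S RL=W RR=S
cmd 3: advance +2 → t=16, phase=(7,2,7,3) → FL=W FR=S RL=W RR=S
cmd 4: advance +3 → t=19, phase=(2,5,2,6) → FL=S FR=W RL=S RR=W
cmd 5: advance +3 → t=22, phase=(5,0,5,1) → FL=W FR=S RL=W RR=S


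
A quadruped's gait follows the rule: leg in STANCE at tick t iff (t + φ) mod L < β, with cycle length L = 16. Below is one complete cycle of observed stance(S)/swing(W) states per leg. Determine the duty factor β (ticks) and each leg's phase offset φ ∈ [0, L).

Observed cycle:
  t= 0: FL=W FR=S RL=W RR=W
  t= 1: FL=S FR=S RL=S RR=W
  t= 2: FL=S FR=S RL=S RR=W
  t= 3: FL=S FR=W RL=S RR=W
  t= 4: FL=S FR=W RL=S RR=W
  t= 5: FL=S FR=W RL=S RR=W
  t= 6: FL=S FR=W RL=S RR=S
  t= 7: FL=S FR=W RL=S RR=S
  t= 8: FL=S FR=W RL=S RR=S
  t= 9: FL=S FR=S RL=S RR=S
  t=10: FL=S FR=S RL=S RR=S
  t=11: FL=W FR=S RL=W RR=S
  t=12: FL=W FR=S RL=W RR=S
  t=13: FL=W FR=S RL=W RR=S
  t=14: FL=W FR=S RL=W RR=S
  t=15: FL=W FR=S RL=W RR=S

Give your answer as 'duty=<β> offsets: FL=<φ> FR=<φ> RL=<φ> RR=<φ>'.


duty β = stance ticks per leg = 10
FL: stance ticks = 10; W→S at t=1 → φ=15
FR: stance ticks = 10; W→S at t=9 → φ=7
RL: stance ticks = 10; W→S at t=1 → φ=15
RR: stance ticks = 10; W→S at t=6 → φ=10

duty=10 offsets: FL=15 FR=7 RL=15 RR=10


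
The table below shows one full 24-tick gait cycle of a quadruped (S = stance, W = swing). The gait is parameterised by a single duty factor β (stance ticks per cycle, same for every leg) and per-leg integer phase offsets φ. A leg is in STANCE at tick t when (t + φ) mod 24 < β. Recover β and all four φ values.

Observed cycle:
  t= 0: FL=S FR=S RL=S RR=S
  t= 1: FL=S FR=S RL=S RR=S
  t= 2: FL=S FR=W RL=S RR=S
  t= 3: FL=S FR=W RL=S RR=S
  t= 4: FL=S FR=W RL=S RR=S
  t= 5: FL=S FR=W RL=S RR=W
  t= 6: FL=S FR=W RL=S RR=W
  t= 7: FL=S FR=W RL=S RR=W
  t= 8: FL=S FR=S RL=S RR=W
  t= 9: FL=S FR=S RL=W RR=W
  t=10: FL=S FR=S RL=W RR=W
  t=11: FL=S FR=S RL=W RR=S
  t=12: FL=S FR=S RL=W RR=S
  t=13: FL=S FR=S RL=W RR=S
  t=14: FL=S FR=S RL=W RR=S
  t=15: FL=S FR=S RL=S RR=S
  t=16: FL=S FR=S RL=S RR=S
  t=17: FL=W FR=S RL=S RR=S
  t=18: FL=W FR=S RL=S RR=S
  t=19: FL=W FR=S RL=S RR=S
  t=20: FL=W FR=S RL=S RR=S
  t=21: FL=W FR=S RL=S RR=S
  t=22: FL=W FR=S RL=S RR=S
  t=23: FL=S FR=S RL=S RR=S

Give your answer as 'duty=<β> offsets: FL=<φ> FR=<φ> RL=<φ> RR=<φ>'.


duty=18 offsets: FL=1 FR=16 RL=9 RR=13

duty β = stance ticks per leg = 18
FL: stance ticks = 18; W→S at t=23 → φ=1
FR: stance ticks = 18; W→S at t=8 → φ=16
RL: stance ticks = 18; W→S at t=15 → φ=9
RR: stance ticks = 18; W→S at t=11 → φ=13


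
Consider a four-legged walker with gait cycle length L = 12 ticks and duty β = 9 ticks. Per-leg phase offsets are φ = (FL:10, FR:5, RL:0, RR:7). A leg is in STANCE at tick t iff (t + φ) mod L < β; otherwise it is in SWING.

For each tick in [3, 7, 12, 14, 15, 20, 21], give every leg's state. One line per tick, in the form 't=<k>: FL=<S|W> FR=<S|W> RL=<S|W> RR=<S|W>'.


t=3: FL=S FR=S RL=S RR=W
t=7: FL=S FR=S RL=S RR=S
t=12: FL=W FR=S RL=S RR=S
t=14: FL=S FR=S RL=S RR=W
t=15: FL=S FR=S RL=S RR=W
t=20: FL=S FR=S RL=S RR=S
t=21: FL=S FR=S RL=W RR=S

t=3: phase=(1,8,3,10) vs β=9 → FL=S FR=S RL=S RR=W
t=7: phase=(5,0,7,2) vs β=9 → FL=S FR=S RL=S RR=S
t=12: phase=(10,5,0,7) vs β=9 → FL=W FR=S RL=S RR=S
t=14: phase=(0,7,2,9) vs β=9 → FL=S FR=S RL=S RR=W
t=15: phase=(1,8,3,10) vs β=9 → FL=S FR=S RL=S RR=W
t=20: phase=(6,1,8,3) vs β=9 → FL=S FR=S RL=S RR=S
t=21: phase=(7,2,9,4) vs β=9 → FL=S FR=S RL=W RR=S


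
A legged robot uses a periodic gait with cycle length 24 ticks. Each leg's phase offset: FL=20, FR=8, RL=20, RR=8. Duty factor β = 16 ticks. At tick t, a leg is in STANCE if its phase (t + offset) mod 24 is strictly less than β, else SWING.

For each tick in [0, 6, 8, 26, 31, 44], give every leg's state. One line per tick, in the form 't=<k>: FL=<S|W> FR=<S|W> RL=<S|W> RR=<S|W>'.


t=0: FL=W FR=S RL=W RR=S
t=6: FL=S FR=S RL=S RR=S
t=8: FL=S FR=W RL=S RR=W
t=26: FL=W FR=S RL=W RR=S
t=31: FL=S FR=S RL=S RR=S
t=44: FL=W FR=S RL=W RR=S

t=0: phase=(20,8,20,8) vs β=16 → FL=W FR=S RL=W RR=S
t=6: phase=(2,14,2,14) vs β=16 → FL=S FR=S RL=S RR=S
t=8: phase=(4,16,4,16) vs β=16 → FL=S FR=W RL=S RR=W
t=26: phase=(22,10,22,10) vs β=16 → FL=W FR=S RL=W RR=S
t=31: phase=(3,15,3,15) vs β=16 → FL=S FR=S RL=S RR=S
t=44: phase=(16,4,16,4) vs β=16 → FL=W FR=S RL=W RR=S


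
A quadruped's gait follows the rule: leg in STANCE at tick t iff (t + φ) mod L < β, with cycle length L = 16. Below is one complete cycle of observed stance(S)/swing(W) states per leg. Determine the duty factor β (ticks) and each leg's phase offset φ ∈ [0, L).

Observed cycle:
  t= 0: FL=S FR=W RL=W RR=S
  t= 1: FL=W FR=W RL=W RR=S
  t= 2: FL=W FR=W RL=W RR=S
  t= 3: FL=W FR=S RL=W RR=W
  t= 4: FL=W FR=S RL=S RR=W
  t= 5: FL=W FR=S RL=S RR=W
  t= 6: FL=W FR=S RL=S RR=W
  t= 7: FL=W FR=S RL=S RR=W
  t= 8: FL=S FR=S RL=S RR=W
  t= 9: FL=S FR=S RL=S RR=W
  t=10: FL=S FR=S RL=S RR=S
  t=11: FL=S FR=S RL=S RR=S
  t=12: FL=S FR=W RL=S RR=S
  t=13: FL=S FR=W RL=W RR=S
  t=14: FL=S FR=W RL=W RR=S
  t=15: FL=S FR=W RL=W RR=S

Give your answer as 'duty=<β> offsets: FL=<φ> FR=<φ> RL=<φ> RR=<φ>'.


duty β = stance ticks per leg = 9
FL: stance ticks = 9; W→S at t=8 → φ=8
FR: stance ticks = 9; W→S at t=3 → φ=13
RL: stance ticks = 9; W→S at t=4 → φ=12
RR: stance ticks = 9; W→S at t=10 → φ=6

duty=9 offsets: FL=8 FR=13 RL=12 RR=6


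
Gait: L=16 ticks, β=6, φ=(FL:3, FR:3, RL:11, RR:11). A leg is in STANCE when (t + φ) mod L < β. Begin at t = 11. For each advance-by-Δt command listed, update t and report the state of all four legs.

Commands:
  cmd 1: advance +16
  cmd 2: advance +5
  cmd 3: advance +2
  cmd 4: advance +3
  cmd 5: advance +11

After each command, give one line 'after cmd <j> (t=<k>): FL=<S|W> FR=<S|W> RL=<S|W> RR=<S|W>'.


start t=11: FL=W FR=W RL=W RR=W
cmd 1: advance +16 → t=27, phase=(14,14,6,6) → FL=W FR=W RL=W RR=W
cmd 2: advance +5 → t=32, phase=(3,3,11,11) → FL=S FR=S RL=W RR=W
cmd 3: advance +2 → t=34, phase=(5,5,13,13) → FL=S FR=S RL=W RR=W
cmd 4: advance +3 → t=37, phase=(8,8,0,0) → FL=W FR=W RL=S RR=S
cmd 5: advance +11 → t=48, phase=(3,3,11,11) → FL=S FR=S RL=W RR=W

after cmd 1 (t=27): FL=W FR=W RL=W RR=W
after cmd 2 (t=32): FL=S FR=S RL=W RR=W
after cmd 3 (t=34): FL=S FR=S RL=W RR=W
after cmd 4 (t=37): FL=W FR=W RL=S RR=S
after cmd 5 (t=48): FL=S FR=S RL=W RR=W


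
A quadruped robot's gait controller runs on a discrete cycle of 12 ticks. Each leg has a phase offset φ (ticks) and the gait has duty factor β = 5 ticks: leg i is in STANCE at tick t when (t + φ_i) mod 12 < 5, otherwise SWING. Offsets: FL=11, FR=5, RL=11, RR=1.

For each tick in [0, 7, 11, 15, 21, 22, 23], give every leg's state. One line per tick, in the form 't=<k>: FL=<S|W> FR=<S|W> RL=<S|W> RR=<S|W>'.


t=0: phase=(11,5,11,1) vs β=5 → FL=W FR=W RL=W RR=S
t=7: phase=(6,0,6,8) vs β=5 → FL=W FR=S RL=W RR=W
t=11: phase=(10,4,10,0) vs β=5 → FL=W FR=S RL=W RR=S
t=15: phase=(2,8,2,4) vs β=5 → FL=S FR=W RL=S RR=S
t=21: phase=(8,2,8,10) vs β=5 → FL=W FR=S RL=W RR=W
t=22: phase=(9,3,9,11) vs β=5 → FL=W FR=S RL=W RR=W
t=23: phase=(10,4,10,0) vs β=5 → FL=W FR=S RL=W RR=S

t=0: FL=W FR=W RL=W RR=S
t=7: FL=W FR=S RL=W RR=W
t=11: FL=W FR=S RL=W RR=S
t=15: FL=S FR=W RL=S RR=S
t=21: FL=W FR=S RL=W RR=W
t=22: FL=W FR=S RL=W RR=W
t=23: FL=W FR=S RL=W RR=S


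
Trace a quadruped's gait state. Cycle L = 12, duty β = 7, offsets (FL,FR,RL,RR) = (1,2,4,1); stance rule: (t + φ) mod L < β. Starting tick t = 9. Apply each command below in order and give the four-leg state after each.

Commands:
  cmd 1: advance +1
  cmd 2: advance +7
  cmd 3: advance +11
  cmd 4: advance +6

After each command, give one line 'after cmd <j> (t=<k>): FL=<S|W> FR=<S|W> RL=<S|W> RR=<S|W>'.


start t=9: FL=W FR=W RL=S RR=W
cmd 1: advance +1 → t=10, phase=(11,0,2,11) → FL=W FR=S RL=S RR=W
cmd 2: advance +7 → t=17, phase=(6,7,9,6) → FL=S FR=W RL=W RR=S
cmd 3: advance +11 → t=28, phase=(5,6,8,5) → FL=S FR=S RL=W RR=S
cmd 4: advance +6 → t=34, phase=(11,0,2,11) → FL=W FR=S RL=S RR=W

after cmd 1 (t=10): FL=W FR=S RL=S RR=W
after cmd 2 (t=17): FL=S FR=W RL=W RR=S
after cmd 3 (t=28): FL=S FR=S RL=W RR=S
after cmd 4 (t=34): FL=W FR=S RL=S RR=W


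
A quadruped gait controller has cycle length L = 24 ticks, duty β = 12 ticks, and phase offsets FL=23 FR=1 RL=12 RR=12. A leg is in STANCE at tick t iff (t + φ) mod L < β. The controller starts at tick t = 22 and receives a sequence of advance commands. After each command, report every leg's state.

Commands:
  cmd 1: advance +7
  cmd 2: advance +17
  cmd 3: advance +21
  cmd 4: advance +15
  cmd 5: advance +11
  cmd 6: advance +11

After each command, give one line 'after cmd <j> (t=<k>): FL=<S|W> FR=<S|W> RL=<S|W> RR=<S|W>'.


start t=22: FL=W FR=W RL=S RR=S
cmd 1: advance +7 → t=29, phase=(4,6,17,17) → FL=S FR=S RL=W RR=W
cmd 2: advance +17 → t=46, phase=(21,23,10,10) → FL=W FR=W RL=S RR=S
cmd 3: advance +21 → t=67, phase=(18,20,7,7) → FL=W FR=W RL=S RR=S
cmd 4: advance +15 → t=82, phase=(9,11,22,22) → FL=S FR=S RL=W RR=W
cmd 5: advance +11 → t=93, phase=(20,22,9,9) → FL=W FR=W RL=S RR=S
cmd 6: advance +11 → t=104, phase=(7,9,20,20) → FL=S FR=S RL=W RR=W

after cmd 1 (t=29): FL=S FR=S RL=W RR=W
after cmd 2 (t=46): FL=W FR=W RL=S RR=S
after cmd 3 (t=67): FL=W FR=W RL=S RR=S
after cmd 4 (t=82): FL=S FR=S RL=W RR=W
after cmd 5 (t=93): FL=W FR=W RL=S RR=S
after cmd 6 (t=104): FL=S FR=S RL=W RR=W


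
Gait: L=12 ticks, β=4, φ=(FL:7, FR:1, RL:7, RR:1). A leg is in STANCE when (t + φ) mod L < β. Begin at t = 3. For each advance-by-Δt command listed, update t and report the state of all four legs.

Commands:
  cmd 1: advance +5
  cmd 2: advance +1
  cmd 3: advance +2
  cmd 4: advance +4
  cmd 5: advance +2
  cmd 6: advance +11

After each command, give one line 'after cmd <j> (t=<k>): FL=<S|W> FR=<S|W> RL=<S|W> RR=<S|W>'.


after cmd 1 (t=8): FL=S FR=W RL=S RR=W
after cmd 2 (t=9): FL=W FR=W RL=W RR=W
after cmd 3 (t=11): FL=W FR=S RL=W RR=S
after cmd 4 (t=15): FL=W FR=W RL=W RR=W
after cmd 5 (t=17): FL=S FR=W RL=S RR=W
after cmd 6 (t=28): FL=W FR=W RL=W RR=W

start t=3: FL=W FR=W RL=W RR=W
cmd 1: advance +5 → t=8, phase=(3,9,3,9) → FL=S FR=W RL=S RR=W
cmd 2: advance +1 → t=9, phase=(4,10,4,10) → FL=W FR=W RL=W RR=W
cmd 3: advance +2 → t=11, phase=(6,0,6,0) → FL=W FR=S RL=W RR=S
cmd 4: advance +4 → t=15, phase=(10,4,10,4) → FL=W FR=W RL=W RR=W
cmd 5: advance +2 → t=17, phase=(0,6,0,6) → FL=S FR=W RL=S RR=W
cmd 6: advance +11 → t=28, phase=(11,5,11,5) → FL=W FR=W RL=W RR=W
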